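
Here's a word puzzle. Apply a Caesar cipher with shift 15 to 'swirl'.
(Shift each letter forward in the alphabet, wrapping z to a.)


Shift each letter by 15: s -> h, w -> l, i -> x, r -> g, l -> a. Result: 'hlxga'.

hlxga


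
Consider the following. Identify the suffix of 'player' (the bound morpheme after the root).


The word 'player' = 'play' (root) + '-er' (suffix). The suffix is '-er'.

er


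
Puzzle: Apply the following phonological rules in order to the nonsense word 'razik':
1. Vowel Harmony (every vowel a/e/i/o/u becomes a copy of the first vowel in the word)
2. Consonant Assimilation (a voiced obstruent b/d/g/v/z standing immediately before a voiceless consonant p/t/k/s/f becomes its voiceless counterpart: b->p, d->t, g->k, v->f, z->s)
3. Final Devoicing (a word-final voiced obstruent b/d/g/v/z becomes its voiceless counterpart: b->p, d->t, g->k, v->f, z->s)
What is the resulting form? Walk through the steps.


Starting form: 'razik'
Rule 1: Vowel Harmony: all vowels become 'a' (matching first vowel). 'razik' -> 'razak'
Rule 2: Consonant Assimilation: no voiced obstruent (b/d/g/v/z) stands immediately before a voiceless consonant (p/t/k/s/f). No change.
Rule 3: Final Devoicing: final consonant 'k' is not one of the voiced obstruents b/d/g/v/z. No change.
Final form: 'razak'

razak


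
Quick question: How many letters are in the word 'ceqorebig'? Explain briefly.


Spell out 'ceqorebig' and number each letter: c(1), e(2), q(3), o(4), r(5), e(6), b(7), i(8), g(9). Total: 9 letters.

9


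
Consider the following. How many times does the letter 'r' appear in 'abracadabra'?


Letter 'r' in 'abracadabra': found at position(s) 3, 10 = 2 occurrence(s).

2


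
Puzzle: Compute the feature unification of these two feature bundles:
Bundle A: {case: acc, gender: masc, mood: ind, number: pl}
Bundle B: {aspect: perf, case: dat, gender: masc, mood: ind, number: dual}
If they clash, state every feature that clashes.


Compare features:
aspect: A=_ vs B=perf -> unified: perf
case: A=acc vs B=dat -> CLASH
gender: A=masc vs B=masc -> unified: masc
mood: A=ind vs B=ind -> unified: ind
number: A=pl vs B=dual -> CLASH
Clashes detected on features 'case' (acc vs dat) and 'number' (pl vs dual); unification fails.

CLASH on 'case' (acc vs dat) and 'number' (pl vs dual)


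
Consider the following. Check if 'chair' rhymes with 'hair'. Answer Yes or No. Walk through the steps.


Rime (stressed vowel + following sounds) of 'chair': -air = /ɛər/
Rime of 'hair': -air = /ɛər/
/ɛər/ and /ɛər/ are the same ending sound, so the words rhyme.

Yes


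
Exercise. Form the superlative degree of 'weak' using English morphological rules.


Apply superlative formation (add -est): 'weak' -> 'weakest'.

weakest


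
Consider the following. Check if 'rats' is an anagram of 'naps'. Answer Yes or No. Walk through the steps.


Sorted letters of 'rats': 'arst'
Sorted letters of 'naps': 'anps'
They do not match.

No


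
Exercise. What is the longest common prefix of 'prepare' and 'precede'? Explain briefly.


Compare from the start: 3 characters match: 'pre'. Mismatch at position 4: 'p' vs 'c'.

pre


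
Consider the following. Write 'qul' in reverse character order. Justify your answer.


Reverse 'qul' character by character: 'luq'.

luq


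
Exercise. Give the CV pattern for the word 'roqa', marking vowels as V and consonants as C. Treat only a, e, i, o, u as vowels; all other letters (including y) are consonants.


Letter mapping: r = C, o = V, q = C, a = V.

CVCV


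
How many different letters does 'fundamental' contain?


Unique letters in 'fundamental': {a, d, e, f, l, m, n, t, u} = 9 distinct letters.

9


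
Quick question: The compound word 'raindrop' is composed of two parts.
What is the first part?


Split 'raindrop' into 'rain' + 'drop'. The first part is 'rain'.

rain


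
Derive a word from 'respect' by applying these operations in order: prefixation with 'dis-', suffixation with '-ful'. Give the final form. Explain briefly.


Step 1: Add prefix 'dis-' to 'respect' = 'disrespect'
Step 2: Add suffix '-ful' to 'disrespect' = 'disrespectful'

disrespectful


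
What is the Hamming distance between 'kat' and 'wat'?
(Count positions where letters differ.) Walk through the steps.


Alignment:
Position 1: 'k' vs 'w' = DIFFER
Position 2: 'a' vs 'a' = match
Position 3: 't' vs 't' = match
Total differences: 1

1


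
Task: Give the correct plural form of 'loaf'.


Apply rule: Change -f to -ves. 'loaf' becomes 'loaves'.

loaves


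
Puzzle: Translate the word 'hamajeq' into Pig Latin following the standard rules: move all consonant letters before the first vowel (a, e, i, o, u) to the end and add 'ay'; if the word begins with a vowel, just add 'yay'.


'hamajeq': move consonant cluster 'h' to end and add 'ay': 'amajeqhay'.

amajeqhay


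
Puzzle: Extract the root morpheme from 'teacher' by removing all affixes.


Remove suffix '-er' from 'teacher' to get root 'teach'.

teach


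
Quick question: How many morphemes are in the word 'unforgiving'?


Decomposition: un- (prefix) + forgive (root) + -ing (suffix) = 3 morpheme(s)

3 morphemes


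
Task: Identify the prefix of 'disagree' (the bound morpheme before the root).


The word 'disagree' = 'dis' (prefix) + 'agree' (root). The prefix is 'dis'.

dis


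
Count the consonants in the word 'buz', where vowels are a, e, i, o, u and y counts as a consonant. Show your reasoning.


Consonants in 'buz': b, z = 2 consonants.

2


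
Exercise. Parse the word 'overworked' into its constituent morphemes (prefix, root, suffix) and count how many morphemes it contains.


Step 1: Identify prefix: 'over' (meaning: excessively)
Step 2: Identify root: 'work'
Step 3: Identify suffix(es): 'ed'
Decomposition: over- (prefix: excessively) + work (root) + -ed (suffix: past)
Total morphemes: 3

3 morphemes (over- (prefix: excessively) + work (root) + -ed (suffix: past))


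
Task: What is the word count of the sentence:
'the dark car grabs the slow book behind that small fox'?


Split into words: the | dark | car | grabs | the | slow | book | behind | that | small | fox = 11 words.

11


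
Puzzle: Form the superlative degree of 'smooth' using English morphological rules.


Apply superlative formation (add -est): 'smooth' -> 'smoothest'.

smoothest


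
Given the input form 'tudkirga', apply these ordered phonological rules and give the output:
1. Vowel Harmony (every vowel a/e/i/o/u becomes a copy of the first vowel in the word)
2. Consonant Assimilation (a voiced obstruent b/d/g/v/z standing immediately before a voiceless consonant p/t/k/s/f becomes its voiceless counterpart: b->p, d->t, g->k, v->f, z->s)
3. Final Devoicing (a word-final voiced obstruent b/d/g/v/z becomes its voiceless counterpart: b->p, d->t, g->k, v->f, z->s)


Starting form: 'tudkirga'
Rule 1: Vowel Harmony: all vowels become 'u' (matching first vowel). 'tudkirga' -> 'tudkurgu'
Rule 2: Consonant Assimilation: voiced obstruent before voiceless consonant becomes voiceless ('dk' -> 'tk'). 'tudkurgu' -> 'tutkurgu'
Rule 3: Final Devoicing: the word ends in the vowel 'u', not a consonant. No change.
Final form: 'tutkurgu'

tutkurgu


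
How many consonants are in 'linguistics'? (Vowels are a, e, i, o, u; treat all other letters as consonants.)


Consonants in 'linguistics': l, n, g, s, t, c, s = 7 consonants.

7


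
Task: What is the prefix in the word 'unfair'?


The word 'unfair' = 'un' (prefix) + 'fair' (root). The prefix is 'un'.

un


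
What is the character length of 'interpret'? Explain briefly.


Spell out 'interpret' and number each letter: i(1), n(2), t(3), e(4), r(5), p(6), r(7), e(8), t(9). Total: 9 letters.

9


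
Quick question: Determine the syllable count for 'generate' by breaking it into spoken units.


Break 'generate' into syllables: gen-er-ate -> gen | er | ate = 3 syllables

3 syllables


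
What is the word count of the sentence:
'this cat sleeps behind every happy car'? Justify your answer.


Split into words: this | cat | sleeps | behind | every | happy | car = 7 words.

7


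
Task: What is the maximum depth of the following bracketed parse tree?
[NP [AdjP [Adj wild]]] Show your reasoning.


Count bracket nesting levels:
'[' at pos 0: depth = 1
'[' at pos 4: depth = 2
'[' at pos 10: depth = 3
Maximum depth reached: 3

3


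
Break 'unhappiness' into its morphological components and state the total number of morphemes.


Step 1: Identify prefix: 'un' (meaning: not/reverse)
Step 2: Identify root: 'happy'
Step 3: Identify suffix(es): 'ness'
Decomposition: un- (prefix: not/reverse) + happy (root) + -ness (suffix: state of)
Total morphemes: 3

3 morphemes (un- (prefix: not/reverse) + happy (root) + -ness (suffix: state of))


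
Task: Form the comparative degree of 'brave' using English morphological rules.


Apply comparative formation (ends in e: add -r): 'brave' -> 'braver'.

braver


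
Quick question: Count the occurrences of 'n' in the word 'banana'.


Letter 'n' in 'banana': found at position(s) 3, 5 = 2 occurrence(s).

2


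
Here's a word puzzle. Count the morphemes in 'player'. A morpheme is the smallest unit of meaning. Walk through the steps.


Decomposition: play (root) + -er (suffix) = 2 morpheme(s)

2 morphemes


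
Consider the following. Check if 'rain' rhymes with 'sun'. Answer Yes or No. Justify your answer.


Rime (stressed vowel + following sounds) of 'rain': -ain = /eɪn/
Rime of 'sun': -un = /ʌn/
/eɪn/ and /ʌn/ are different ending sounds, so the words do not rhyme.

No


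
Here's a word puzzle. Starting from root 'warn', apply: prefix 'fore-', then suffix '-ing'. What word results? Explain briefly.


Step 1: Add prefix 'fore-' to 'warn' = 'forewarn'
Step 2: Add suffix '-ing' to 'forewarn' = 'forewarning'

forewarning


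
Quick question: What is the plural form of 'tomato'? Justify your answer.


Apply rule: Add -es (consonant + o). 'tomato' becomes 'tomatoes'.

tomatoes


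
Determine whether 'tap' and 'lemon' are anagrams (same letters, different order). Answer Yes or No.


Sorted letters of 'tap': 'apt'
Sorted letters of 'lemon': 'elmno'
They do not match.

No


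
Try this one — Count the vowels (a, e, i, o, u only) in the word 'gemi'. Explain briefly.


Vowels in 'gemi': e, i = 2 vowels.

2


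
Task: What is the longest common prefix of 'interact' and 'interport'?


Compare from the start: 5 characters match: 'inter'. Mismatch at position 6: 'a' vs 'p'.

inter


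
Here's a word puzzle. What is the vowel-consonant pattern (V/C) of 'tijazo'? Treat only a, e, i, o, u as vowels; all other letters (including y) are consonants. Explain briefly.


Letter mapping: t = C, i = V, j = C, a = V, z = C, o = V.

CVCVCV


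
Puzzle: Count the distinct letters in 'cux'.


Unique letters in 'cux': {c, u, x} = 3 distinct letters.

3


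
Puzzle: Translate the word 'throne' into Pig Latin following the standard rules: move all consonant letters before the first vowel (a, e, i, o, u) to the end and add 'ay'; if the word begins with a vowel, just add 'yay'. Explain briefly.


'throne': move consonant cluster 'thr' to end and add 'ay': 'onethray'.

onethray


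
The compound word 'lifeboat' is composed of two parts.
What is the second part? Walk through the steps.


Split 'lifeboat' into 'life' + 'boat'. The second part is 'boat'.

boat


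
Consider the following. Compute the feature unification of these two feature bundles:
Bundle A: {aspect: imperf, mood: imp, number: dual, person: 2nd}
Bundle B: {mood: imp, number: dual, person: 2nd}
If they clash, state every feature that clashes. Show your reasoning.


Compare features:
aspect: A=imperf vs B=_ -> unified: imperf
mood: A=imp vs B=imp -> unified: imp
number: A=dual vs B=dual -> unified: dual
person: A=2nd vs B=2nd -> unified: 2nd
No clashes found.

Unified: {aspect: imperf, mood: imp, number: dual, person: 2nd}


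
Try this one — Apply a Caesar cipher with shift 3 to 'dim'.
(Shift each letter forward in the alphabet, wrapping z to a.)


Shift each letter by 3: d -> g, i -> l, m -> p. Result: 'glp'.

glp


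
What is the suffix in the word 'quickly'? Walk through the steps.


The word 'quickly' = 'quick' (root) + '-ly' (suffix). The suffix is '-ly'.

ly


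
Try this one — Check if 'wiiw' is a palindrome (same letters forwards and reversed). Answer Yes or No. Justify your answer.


Forward: 'wiiw'
Reversed: 'wiiw'
They are identical.

Yes


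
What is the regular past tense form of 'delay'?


Apply rule: Add -ed. 'delay' becomes 'delayed'.

delayed


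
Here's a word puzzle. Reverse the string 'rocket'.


Reverse 'rocket' character by character: 'tekcor'.

tekcor


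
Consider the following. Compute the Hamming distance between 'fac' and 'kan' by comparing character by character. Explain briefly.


Alignment:
Position 1: 'f' vs 'k' = DIFFER
Position 2: 'a' vs 'a' = match
Position 3: 'c' vs 'n' = DIFFER
Total differences: 2

2


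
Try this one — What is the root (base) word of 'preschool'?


Remove prefix 'pre' from 'preschool' to get root 'school'.

school


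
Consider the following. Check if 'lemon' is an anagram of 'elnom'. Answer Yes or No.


Sorted letters of 'lemon': 'elmno'
Sorted letters of 'elnom': 'elmno'
They match.

Yes


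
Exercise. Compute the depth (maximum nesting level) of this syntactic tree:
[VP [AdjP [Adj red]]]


Count bracket nesting levels:
'[' at pos 0: depth = 1
'[' at pos 4: depth = 2
'[' at pos 10: depth = 3
Maximum depth reached: 3

3


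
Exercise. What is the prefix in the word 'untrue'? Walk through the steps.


The word 'untrue' = 'un' (prefix) + 'true' (root). The prefix is 'un'.

un


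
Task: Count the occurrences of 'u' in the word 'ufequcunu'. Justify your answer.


Letter 'u' in 'ufequcunu': found at position(s) 1, 5, 7, 9 = 4 occurrence(s).

4


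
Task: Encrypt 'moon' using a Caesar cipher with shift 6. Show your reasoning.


Shift each letter by 6: m -> s, o -> u, o -> u, n -> t. Result: 'suut'.

suut


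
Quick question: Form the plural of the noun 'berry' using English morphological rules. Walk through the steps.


Apply rule: Change -y to -ies (consonant + y). 'berry' becomes 'berries'.

berries


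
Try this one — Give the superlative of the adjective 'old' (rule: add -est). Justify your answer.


Apply superlative formation (add -est): 'old' -> 'oldest'.

oldest


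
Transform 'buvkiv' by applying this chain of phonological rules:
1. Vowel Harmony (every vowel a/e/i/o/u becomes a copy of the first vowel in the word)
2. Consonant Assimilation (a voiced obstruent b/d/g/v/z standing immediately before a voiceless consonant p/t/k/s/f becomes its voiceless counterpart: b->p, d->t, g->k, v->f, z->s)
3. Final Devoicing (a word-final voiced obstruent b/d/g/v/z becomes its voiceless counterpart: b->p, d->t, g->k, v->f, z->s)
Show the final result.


Starting form: 'buvkiv'
Rule 1: Vowel Harmony: all vowels become 'u' (matching first vowel). 'buvkiv' -> 'buvkuv'
Rule 2: Consonant Assimilation: voiced obstruent before voiceless consonant becomes voiceless ('vk' -> 'fk'). 'buvkuv' -> 'bufkuv'
Rule 3: Final Devoicing: word-final voiced obstruent 'v' becomes voiceless 'f'. 'bufkuv' -> 'bufkuf'
Final form: 'bufkuf'

bufkuf


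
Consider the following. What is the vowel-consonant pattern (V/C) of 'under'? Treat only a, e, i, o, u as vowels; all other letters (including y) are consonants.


Letter mapping: u = V, n = C, d = C, e = V, r = C.

VCCVC


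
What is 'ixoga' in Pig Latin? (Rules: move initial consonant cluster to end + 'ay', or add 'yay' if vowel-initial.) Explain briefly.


'ixoga' starts with a vowel, so add 'yay': 'ixogayay'.

ixogayay


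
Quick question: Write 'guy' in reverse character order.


Reverse 'guy' character by character: 'yug'.

yug


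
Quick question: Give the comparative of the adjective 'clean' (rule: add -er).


Apply comparative formation (add -er): 'clean' -> 'cleaner'.

cleaner


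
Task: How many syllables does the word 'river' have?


Break 'river' into syllables: riv-er -> riv | er = 2 syllables

2 syllables


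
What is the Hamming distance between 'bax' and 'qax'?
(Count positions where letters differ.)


Alignment:
Position 1: 'b' vs 'q' = DIFFER
Position 2: 'a' vs 'a' = match
Position 3: 'x' vs 'x' = match
Total differences: 1

1


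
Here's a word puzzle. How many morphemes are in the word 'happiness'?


Decomposition: happy (root) + -ness (suffix) = 2 morpheme(s)

2 morphemes


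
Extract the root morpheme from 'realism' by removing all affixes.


Remove suffix '-ism' from 'realism' to get root 'real'.

real


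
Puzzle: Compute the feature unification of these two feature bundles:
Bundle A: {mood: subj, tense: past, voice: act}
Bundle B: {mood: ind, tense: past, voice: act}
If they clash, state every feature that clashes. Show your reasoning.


Compare features:
mood: A=subj vs B=ind -> CLASH
tense: A=past vs B=past -> unified: past
voice: A=act vs B=act -> unified: act
Clash detected on feature 'mood' (subj vs ind); unification fails.

CLASH on 'mood' (subj vs ind)


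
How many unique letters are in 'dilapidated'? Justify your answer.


Unique letters in 'dilapidated': {a, d, e, i, l, p, t} = 7 distinct letters.

7


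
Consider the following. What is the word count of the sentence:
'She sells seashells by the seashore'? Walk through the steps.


Split into words: She | sells | seashells | by | the | seashore = 6 words.

6


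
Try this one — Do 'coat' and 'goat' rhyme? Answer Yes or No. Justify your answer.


Rime (stressed vowel + following sounds) of 'coat': -oat = /oʊt/
Rime of 'goat': -oat = /oʊt/
/oʊt/ and /oʊt/ are the same ending sound, so the words rhyme.

Yes


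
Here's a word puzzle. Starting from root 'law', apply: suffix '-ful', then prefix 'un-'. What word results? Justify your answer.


Step 1: Add suffix '-ful' to 'law' = 'lawful'
Step 2: Add prefix 'un-' to 'lawful' = 'unlawful'

unlawful


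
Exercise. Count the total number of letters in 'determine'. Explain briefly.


Spell out 'determine' and number each letter: d(1), e(2), t(3), e(4), r(5), m(6), i(7), n(8), e(9). Total: 9 letters.

9


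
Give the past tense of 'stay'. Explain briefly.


Apply rule: Add -ed. 'stay' becomes 'stayed'.

stayed


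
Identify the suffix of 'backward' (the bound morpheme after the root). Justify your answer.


The word 'backward' = 'back' (root) + '-ward' (suffix). The suffix is '-ward'.

ward


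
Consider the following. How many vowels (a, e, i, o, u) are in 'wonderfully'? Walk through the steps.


Vowels in 'wonderfully': o, e, u = 3 vowels.

3


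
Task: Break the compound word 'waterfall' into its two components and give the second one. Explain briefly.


Split 'waterfall' into 'water' + 'fall'. The second part is 'fall'.

fall


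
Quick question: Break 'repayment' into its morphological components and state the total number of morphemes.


Step 1: Identify prefix: 're' (meaning: again)
Step 2: Identify root: 'pay'
Step 3: Identify suffix(es): 'ment'
Decomposition: re- (prefix: again) + pay (root) + -ment (suffix: action/result)
Total morphemes: 3

3 morphemes (re- (prefix: again) + pay (root) + -ment (suffix: action/result))


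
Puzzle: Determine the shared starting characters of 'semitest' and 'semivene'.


Compare from the start: 4 characters match: 'semi'. Mismatch at position 5: 't' vs 'v'.

semi


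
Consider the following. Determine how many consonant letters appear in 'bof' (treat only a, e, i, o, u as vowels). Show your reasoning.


Consonants in 'bof': b, f = 2 consonants.

2


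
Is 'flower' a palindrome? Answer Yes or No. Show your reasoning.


Forward: 'flower'
Reversed: 'rewolf'
They differ.

No


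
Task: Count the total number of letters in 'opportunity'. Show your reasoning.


Spell out 'opportunity' and number each letter: o(1), p(2), p(3), o(4), r(5), t(6), u(7), n(8), i(9), t(10), y(11). Total: 11 letters.

11


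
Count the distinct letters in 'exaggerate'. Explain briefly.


Unique letters in 'exaggerate': {a, e, g, r, t, x} = 6 distinct letters.

6


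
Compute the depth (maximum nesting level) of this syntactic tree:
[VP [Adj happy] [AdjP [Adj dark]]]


Count bracket nesting levels:
'[' at pos 0: depth = 1
'[' at pos 4: depth = 2
'[' at pos 16: depth = 2
'[' at pos 22: depth = 3
Maximum depth reached: 3

3


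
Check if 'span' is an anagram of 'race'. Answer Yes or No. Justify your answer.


Sorted letters of 'span': 'anps'
Sorted letters of 'race': 'acer'
They do not match.

No


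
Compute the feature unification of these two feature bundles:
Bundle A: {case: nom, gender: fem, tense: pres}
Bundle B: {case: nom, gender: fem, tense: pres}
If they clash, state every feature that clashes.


Compare features:
case: A=nom vs B=nom -> unified: nom
gender: A=fem vs B=fem -> unified: fem
tense: A=pres vs B=pres -> unified: pres
No clashes found.

Unified: {case: nom, gender: fem, tense: pres}


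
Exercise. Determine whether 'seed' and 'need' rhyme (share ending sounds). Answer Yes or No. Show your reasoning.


Rime (stressed vowel + following sounds) of 'seed': -eed = /iːd/
Rime of 'need': -eed = /iːd/
/iːd/ and /iːd/ are the same ending sound, so the words rhyme.

Yes


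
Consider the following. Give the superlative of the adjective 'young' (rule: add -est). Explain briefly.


Apply superlative formation (add -est): 'young' -> 'youngest'.

youngest


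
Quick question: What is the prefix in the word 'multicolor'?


The word 'multicolor' = 'multi' (prefix) + 'color' (root). The prefix is 'multi'.

multi


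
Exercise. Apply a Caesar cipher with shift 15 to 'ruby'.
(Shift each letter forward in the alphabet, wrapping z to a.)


Shift each letter by 15: r -> g, u -> j, b -> q, y -> n. Result: 'gjqn'.

gjqn


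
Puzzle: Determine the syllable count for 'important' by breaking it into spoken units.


Break 'important' into syllables: im-por-tant -> im | por | tant = 3 syllables

3 syllables


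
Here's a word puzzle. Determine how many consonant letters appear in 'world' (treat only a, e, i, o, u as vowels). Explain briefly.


Consonants in 'world': w, r, l, d = 4 consonants.

4


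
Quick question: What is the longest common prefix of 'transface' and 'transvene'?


Compare from the start: 5 characters match: 'trans'. Mismatch at position 6: 'f' vs 'v'.

trans


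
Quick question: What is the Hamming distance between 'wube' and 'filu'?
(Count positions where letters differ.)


Alignment:
Position 1: 'w' vs 'f' = DIFFER
Position 2: 'u' vs 'i' = DIFFER
Position 3: 'b' vs 'l' = DIFFER
Position 4: 'e' vs 'u' = DIFFER
Total differences: 4

4


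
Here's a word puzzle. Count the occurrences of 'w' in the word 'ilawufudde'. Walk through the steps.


Letter 'w' in 'ilawufudde': found at position(s) 4 = 1 occurrence(s).

1


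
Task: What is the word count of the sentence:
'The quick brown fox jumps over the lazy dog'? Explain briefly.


Split into words: The | quick | brown | fox | jumps | over | the | lazy | dog = 9 words.

9


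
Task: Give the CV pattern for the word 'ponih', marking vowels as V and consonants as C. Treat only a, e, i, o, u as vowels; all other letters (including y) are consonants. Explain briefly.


Letter mapping: p = C, o = V, n = C, i = V, h = C.

CVCVC


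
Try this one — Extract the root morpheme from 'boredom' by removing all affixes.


Remove suffix '-dom' from 'boredom' to get root 'bore'.

bore


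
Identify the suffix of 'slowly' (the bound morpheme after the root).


The word 'slowly' = 'slow' (root) + '-ly' (suffix). The suffix is '-ly'.

ly


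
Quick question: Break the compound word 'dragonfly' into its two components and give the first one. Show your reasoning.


Split 'dragonfly' into 'dragon' + 'fly'. The first part is 'dragon'.

dragon


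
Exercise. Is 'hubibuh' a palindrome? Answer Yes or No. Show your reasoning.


Forward: 'hubibuh'
Reversed: 'hubibuh'
They are identical.

Yes


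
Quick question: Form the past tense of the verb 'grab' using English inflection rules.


Apply rule: Double final consonant and add -ed. 'grab' becomes 'grabbed'.

grabbed


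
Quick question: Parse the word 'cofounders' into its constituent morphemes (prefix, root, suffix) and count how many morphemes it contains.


Step 1: Identify prefix: 'co' (meaning: together)
Step 2: Identify root: 'found'
Step 3: Identify suffix(es): 'er, s'
Decomposition: co- (prefix: together) + found (root) + -er (suffix: one who) + -s (plural)
Total morphemes: 4

4 morphemes (co- (prefix: together) + found (root) + -er (suffix: one who) + -s (plural))


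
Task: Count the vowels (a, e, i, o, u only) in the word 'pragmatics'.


Vowels in 'pragmatics': a, a, i = 3 vowels.

3


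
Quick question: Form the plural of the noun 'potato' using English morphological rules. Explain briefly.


Apply rule: Add -es (consonant + o). 'potato' becomes 'potatoes'.

potatoes


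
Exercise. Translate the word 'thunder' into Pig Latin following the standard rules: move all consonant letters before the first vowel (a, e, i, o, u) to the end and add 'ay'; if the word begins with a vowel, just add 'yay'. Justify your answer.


'thunder': move consonant cluster 'th' to end and add 'ay': 'underthay'.

underthay


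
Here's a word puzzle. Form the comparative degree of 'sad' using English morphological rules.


Apply comparative formation (double final consonant, add -er): 'sad' -> 'sadder'.

sadder


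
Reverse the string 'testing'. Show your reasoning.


Reverse 'testing' character by character: 'gnitset'.

gnitset


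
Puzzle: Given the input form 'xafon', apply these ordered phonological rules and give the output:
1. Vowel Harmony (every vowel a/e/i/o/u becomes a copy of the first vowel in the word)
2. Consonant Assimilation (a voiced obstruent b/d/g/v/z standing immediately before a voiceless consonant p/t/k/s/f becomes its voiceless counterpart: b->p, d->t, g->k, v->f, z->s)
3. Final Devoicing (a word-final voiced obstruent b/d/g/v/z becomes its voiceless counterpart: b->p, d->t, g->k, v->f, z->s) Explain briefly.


Starting form: 'xafon'
Rule 1: Vowel Harmony: all vowels become 'a' (matching first vowel). 'xafon' -> 'xafan'
Rule 2: Consonant Assimilation: no voiced obstruent (b/d/g/v/z) stands immediately before a voiceless consonant (p/t/k/s/f). No change.
Rule 3: Final Devoicing: final consonant 'n' is not one of the voiced obstruents b/d/g/v/z. No change.
Final form: 'xafan'

xafan


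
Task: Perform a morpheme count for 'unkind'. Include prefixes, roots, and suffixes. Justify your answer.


Decomposition: un- (prefix) + kind (root) = 2 morpheme(s)

2 morphemes


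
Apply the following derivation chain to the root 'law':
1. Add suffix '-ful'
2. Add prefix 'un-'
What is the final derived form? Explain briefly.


Step 1: Add suffix '-ful' to 'law' = 'lawful'
Step 2: Add prefix 'un-' to 'lawful' = 'unlawful'

unlawful


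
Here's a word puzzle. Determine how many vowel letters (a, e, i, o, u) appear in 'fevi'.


Vowels in 'fevi': e, i = 2 vowels.

2


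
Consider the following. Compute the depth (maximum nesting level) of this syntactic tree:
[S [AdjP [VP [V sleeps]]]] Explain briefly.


Count bracket nesting levels:
'[' at pos 0: depth = 1
'[' at pos 3: depth = 2
'[' at pos 9: depth = 3
'[' at pos 13: depth = 4
Maximum depth reached: 4

4


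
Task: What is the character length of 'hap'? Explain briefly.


Spell out 'hap' and number each letter: h(1), a(2), p(3). Total: 3 letters.

3


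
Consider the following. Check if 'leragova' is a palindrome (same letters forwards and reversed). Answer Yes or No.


Forward: 'leragova'
Reversed: 'avogarel'
They differ.

No


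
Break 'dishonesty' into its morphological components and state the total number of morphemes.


Step 1: Identify prefix: 'dis' (meaning: not/apart)
Step 2: Identify root: 'honest'
Step 3: Identify suffix(es): 'y'
Decomposition: dis- (prefix: not/apart) + honest (root) + -y (suffix: quality)
Total morphemes: 3

3 morphemes (dis- (prefix: not/apart) + honest (root) + -y (suffix: quality))


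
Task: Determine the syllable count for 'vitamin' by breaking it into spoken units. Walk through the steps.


Break 'vitamin' into syllables: vi-ta-min -> vi | ta | min = 3 syllables

3 syllables


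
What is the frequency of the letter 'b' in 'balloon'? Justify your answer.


Letter 'b' in 'balloon': found at position(s) 1 = 1 occurrence(s).

1


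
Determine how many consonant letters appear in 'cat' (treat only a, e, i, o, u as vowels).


Consonants in 'cat': c, t = 2 consonants.

2


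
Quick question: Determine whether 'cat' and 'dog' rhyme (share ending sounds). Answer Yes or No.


Rime (stressed vowel + following sounds) of 'cat': -at = /æt/
Rime of 'dog': -og = /ɒg/
/æt/ and /ɒg/ are different ending sounds, so the words do not rhyme.

No


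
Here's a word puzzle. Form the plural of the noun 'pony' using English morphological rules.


Apply rule: Change -y to -ies (consonant + y). 'pony' becomes 'ponies'.

ponies


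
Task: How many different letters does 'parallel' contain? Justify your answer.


Unique letters in 'parallel': {a, e, l, p, r} = 5 distinct letters.

5


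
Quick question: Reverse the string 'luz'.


Reverse 'luz' character by character: 'zul'.

zul


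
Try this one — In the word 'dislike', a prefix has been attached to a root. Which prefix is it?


The word 'dislike' = 'dis' (prefix) + 'like' (root). The prefix is 'dis'.

dis


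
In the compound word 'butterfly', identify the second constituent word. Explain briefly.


Split 'butterfly' into 'butter' + 'fly'. The second part is 'fly'.

fly


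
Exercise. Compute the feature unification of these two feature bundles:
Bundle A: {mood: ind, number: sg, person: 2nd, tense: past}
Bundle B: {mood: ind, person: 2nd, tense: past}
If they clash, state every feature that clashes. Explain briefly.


Compare features:
mood: A=ind vs B=ind -> unified: ind
number: A=sg vs B=_ -> unified: sg
person: A=2nd vs B=2nd -> unified: 2nd
tense: A=past vs B=past -> unified: past
No clashes found.

Unified: {mood: ind, number: sg, person: 2nd, tense: past}


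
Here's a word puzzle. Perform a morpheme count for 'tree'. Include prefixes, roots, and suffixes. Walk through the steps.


Decomposition: tree (free morpheme) = 1 morpheme(s)

1 morphemes


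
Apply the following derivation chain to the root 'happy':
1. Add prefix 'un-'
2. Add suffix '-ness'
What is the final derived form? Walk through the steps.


Step 1: Add prefix 'un-' to 'happy' = 'unhappy'
Step 2: Add suffix '-ness' to 'unhappy' = 'unhappiness'

unhappiness


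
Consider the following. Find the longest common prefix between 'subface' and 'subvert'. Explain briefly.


Compare from the start: 3 characters match: 'sub'. Mismatch at position 4: 'f' vs 'v'.

sub


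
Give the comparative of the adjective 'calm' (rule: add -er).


Apply comparative formation (add -er): 'calm' -> 'calmer'.

calmer


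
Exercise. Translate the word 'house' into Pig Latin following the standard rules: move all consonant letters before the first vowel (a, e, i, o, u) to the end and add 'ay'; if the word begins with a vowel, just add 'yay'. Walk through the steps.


'house': move consonant cluster 'h' to end and add 'ay': 'ousehay'.

ousehay


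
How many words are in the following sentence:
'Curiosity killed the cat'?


Split into words: Curiosity | killed | the | cat = 4 words.

4


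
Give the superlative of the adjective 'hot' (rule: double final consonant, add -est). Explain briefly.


Apply superlative formation (double final consonant, add -est): 'hot' -> 'hottest'.

hottest


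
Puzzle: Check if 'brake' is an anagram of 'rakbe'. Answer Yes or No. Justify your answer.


Sorted letters of 'brake': 'abekr'
Sorted letters of 'rakbe': 'abekr'
They match.

Yes


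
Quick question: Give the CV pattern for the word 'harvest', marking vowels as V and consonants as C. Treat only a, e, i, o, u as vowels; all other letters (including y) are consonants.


Letter mapping: h = C, a = V, r = C, v = C, e = V, s = C, t = C.

CVCCVCC


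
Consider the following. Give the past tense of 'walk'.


Apply rule: Add -ed. 'walk' becomes 'walked'.

walked


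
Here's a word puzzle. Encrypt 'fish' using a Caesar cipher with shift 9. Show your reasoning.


Shift each letter by 9: f -> o, i -> r, s -> b, h -> q. Result: 'orbq'.

orbq


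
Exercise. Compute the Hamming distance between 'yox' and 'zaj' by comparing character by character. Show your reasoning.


Alignment:
Position 1: 'y' vs 'z' = DIFFER
Position 2: 'o' vs 'a' = DIFFER
Position 3: 'x' vs 'j' = DIFFER
Total differences: 3

3


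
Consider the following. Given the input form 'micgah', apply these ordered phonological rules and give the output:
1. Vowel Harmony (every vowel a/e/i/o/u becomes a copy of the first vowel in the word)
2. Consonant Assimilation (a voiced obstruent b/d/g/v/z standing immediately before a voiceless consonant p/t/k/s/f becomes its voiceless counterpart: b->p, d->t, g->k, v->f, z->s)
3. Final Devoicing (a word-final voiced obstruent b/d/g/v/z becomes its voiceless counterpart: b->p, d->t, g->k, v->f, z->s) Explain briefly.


Starting form: 'micgah'
Rule 1: Vowel Harmony: all vowels become 'i' (matching first vowel). 'micgah' -> 'micgih'
Rule 2: Consonant Assimilation: no voiced obstruent (b/d/g/v/z) stands immediately before a voiceless consonant (p/t/k/s/f). No change.
Rule 3: Final Devoicing: final consonant 'h' is not one of the voiced obstruents b/d/g/v/z. No change.
Final form: 'micgih'

micgih


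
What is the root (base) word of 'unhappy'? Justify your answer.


Remove prefix 'un' from 'unhappy' to get root 'happy'.

happy


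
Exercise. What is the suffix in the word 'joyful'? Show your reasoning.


The word 'joyful' = 'joy' (root) + '-ful' (suffix). The suffix is '-ful'.

ful


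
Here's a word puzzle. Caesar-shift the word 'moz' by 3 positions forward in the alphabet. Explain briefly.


Shift each letter by 3: m -> p, o -> r, z -> c. Result: 'prc'.

prc


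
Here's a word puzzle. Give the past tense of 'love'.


Apply rule: Add -d (word ends in -e). 'love' becomes 'loved'.

loved


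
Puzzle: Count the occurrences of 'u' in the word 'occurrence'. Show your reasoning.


Letter 'u' in 'occurrence': found at position(s) 4 = 1 occurrence(s).

1


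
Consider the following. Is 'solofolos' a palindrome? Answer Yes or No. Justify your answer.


Forward: 'solofolos'
Reversed: 'solofolos'
They are identical.

Yes


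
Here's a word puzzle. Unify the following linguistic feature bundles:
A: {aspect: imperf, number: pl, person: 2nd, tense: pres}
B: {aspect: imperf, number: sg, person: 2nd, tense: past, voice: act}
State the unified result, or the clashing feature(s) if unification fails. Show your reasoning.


Compare features:
aspect: A=imperf vs B=imperf -> unified: imperf
number: A=pl vs B=sg -> CLASH
person: A=2nd vs B=2nd -> unified: 2nd
tense: A=pres vs B=past -> CLASH
voice: A=_ vs B=act -> unified: act
Clashes detected on features 'number' (pl vs sg) and 'tense' (pres vs past); unification fails.

CLASH on 'number' (pl vs sg) and 'tense' (pres vs past)


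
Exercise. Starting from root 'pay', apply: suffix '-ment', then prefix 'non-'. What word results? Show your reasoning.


Step 1: Add suffix '-ment' to 'pay' = 'payment'
Step 2: Add prefix 'non-' to 'payment' = 'nonpayment'

nonpayment


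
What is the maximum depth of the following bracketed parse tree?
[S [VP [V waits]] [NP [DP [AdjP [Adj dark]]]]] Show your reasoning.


Count bracket nesting levels:
'[' at pos 0: depth = 1
'[' at pos 3: depth = 2
'[' at pos 7: depth = 3
'[' at pos 18: depth = 2
'[' at pos 22: depth = 3
'[' at pos 26: depth = 4
'[' at pos 32: depth = 5
Maximum depth reached: 5

5


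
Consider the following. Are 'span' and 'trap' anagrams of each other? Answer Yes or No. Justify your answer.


Sorted letters of 'span': 'anps'
Sorted letters of 'trap': 'aprt'
They do not match.

No


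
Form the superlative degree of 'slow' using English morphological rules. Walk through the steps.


Apply superlative formation (add -est): 'slow' -> 'slowest'.

slowest


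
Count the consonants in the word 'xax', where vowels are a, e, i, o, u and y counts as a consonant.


Consonants in 'xax': x, x = 2 consonants.

2


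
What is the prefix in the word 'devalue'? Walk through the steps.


The word 'devalue' = 'de' (prefix) + 'value' (root). The prefix is 'de'.

de


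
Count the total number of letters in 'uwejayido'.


Spell out 'uwejayido' and number each letter: u(1), w(2), e(3), j(4), a(5), y(6), i(7), d(8), o(9). Total: 9 letters.

9


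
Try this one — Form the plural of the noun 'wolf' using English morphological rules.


Apply rule: Change -f to -ves. 'wolf' becomes 'wolves'.

wolves


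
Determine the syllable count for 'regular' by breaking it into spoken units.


Break 'regular' into syllables: reg-u-lar -> reg | u | lar = 3 syllables

3 syllables


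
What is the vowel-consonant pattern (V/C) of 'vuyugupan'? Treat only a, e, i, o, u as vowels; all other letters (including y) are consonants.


Letter mapping: v = C, u = V, y = C, u = V, g = C, u = V, p = C, a = V, n = C.

CVCVCVCVC


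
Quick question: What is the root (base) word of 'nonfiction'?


Remove prefix 'non' from 'nonfiction' to get root 'fiction'.

fiction


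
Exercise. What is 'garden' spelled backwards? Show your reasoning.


Reverse 'garden' character by character: 'nedrag'.

nedrag


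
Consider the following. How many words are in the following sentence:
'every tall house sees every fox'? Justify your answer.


Split into words: every | tall | house | sees | every | fox = 6 words.

6


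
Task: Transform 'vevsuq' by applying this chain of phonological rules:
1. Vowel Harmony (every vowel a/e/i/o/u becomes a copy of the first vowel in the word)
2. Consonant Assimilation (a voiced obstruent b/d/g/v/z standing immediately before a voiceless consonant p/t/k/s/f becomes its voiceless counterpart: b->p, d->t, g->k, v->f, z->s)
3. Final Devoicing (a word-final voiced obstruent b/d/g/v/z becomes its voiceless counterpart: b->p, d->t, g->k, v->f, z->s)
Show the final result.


Starting form: 'vevsuq'
Rule 1: Vowel Harmony: all vowels become 'e' (matching first vowel). 'vevsuq' -> 'vevseq'
Rule 2: Consonant Assimilation: voiced obstruent before voiceless consonant becomes voiceless ('vs' -> 'fs'). 'vevseq' -> 'vefseq'
Rule 3: Final Devoicing: final consonant 'q' is not one of the voiced obstruents b/d/g/v/z. No change.
Final form: 'vefseq'

vefseq


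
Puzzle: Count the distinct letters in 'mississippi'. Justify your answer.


Unique letters in 'mississippi': {i, m, p, s} = 4 distinct letters.

4


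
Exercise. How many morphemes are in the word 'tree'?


Decomposition: tree (free morpheme) = 1 morpheme(s)

1 morphemes


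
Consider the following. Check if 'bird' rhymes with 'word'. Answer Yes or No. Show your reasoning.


Rime (stressed vowel + following sounds) of 'bird': -ird = /ɜːrd/
Rime of 'word': -ord = /ɜːrd/
/ɜːrd/ and /ɜːrd/ are the same ending sound, so the words rhyme.

Yes
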